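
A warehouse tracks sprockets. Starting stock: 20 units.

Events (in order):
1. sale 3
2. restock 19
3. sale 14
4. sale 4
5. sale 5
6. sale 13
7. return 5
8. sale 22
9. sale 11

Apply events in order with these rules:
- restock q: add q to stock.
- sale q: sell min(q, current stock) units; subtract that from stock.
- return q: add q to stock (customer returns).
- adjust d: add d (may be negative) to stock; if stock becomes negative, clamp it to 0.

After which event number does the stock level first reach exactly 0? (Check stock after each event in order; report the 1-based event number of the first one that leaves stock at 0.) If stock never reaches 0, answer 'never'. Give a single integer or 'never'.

Answer: 6

Derivation:
Processing events:
Start: stock = 20
  Event 1 (sale 3): sell min(3,20)=3. stock: 20 - 3 = 17. total_sold = 3
  Event 2 (restock 19): 17 + 19 = 36
  Event 3 (sale 14): sell min(14,36)=14. stock: 36 - 14 = 22. total_sold = 17
  Event 4 (sale 4): sell min(4,22)=4. stock: 22 - 4 = 18. total_sold = 21
  Event 5 (sale 5): sell min(5,18)=5. stock: 18 - 5 = 13. total_sold = 26
  Event 6 (sale 13): sell min(13,13)=13. stock: 13 - 13 = 0. total_sold = 39
  Event 7 (return 5): 0 + 5 = 5
  Event 8 (sale 22): sell min(22,5)=5. stock: 5 - 5 = 0. total_sold = 44
  Event 9 (sale 11): sell min(11,0)=0. stock: 0 - 0 = 0. total_sold = 44
Final: stock = 0, total_sold = 44

First zero at event 6.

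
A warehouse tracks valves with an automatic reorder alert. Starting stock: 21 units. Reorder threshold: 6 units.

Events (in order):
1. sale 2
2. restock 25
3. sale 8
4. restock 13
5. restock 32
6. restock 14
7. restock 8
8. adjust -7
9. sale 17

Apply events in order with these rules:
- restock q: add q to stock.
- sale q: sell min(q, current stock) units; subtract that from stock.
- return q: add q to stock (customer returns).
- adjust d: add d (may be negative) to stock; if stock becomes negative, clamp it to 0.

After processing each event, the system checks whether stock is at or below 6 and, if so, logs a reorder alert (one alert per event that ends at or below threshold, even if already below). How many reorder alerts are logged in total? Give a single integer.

Answer: 0

Derivation:
Processing events:
Start: stock = 21
  Event 1 (sale 2): sell min(2,21)=2. stock: 21 - 2 = 19. total_sold = 2
  Event 2 (restock 25): 19 + 25 = 44
  Event 3 (sale 8): sell min(8,44)=8. stock: 44 - 8 = 36. total_sold = 10
  Event 4 (restock 13): 36 + 13 = 49
  Event 5 (restock 32): 49 + 32 = 81
  Event 6 (restock 14): 81 + 14 = 95
  Event 7 (restock 8): 95 + 8 = 103
  Event 8 (adjust -7): 103 + -7 = 96
  Event 9 (sale 17): sell min(17,96)=17. stock: 96 - 17 = 79. total_sold = 27
Final: stock = 79, total_sold = 27

Checking against threshold 6:
  After event 1: stock=19 > 6
  After event 2: stock=44 > 6
  After event 3: stock=36 > 6
  After event 4: stock=49 > 6
  After event 5: stock=81 > 6
  After event 6: stock=95 > 6
  After event 7: stock=103 > 6
  After event 8: stock=96 > 6
  After event 9: stock=79 > 6
Alert events: []. Count = 0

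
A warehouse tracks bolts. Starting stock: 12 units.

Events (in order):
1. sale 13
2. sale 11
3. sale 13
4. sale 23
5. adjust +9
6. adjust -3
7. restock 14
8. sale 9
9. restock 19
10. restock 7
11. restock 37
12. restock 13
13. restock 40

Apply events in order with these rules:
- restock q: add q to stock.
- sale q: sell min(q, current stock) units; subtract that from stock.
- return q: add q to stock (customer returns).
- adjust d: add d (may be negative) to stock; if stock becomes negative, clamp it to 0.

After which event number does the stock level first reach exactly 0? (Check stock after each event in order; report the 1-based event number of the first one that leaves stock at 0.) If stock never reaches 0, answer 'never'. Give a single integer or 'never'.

Processing events:
Start: stock = 12
  Event 1 (sale 13): sell min(13,12)=12. stock: 12 - 12 = 0. total_sold = 12
  Event 2 (sale 11): sell min(11,0)=0. stock: 0 - 0 = 0. total_sold = 12
  Event 3 (sale 13): sell min(13,0)=0. stock: 0 - 0 = 0. total_sold = 12
  Event 4 (sale 23): sell min(23,0)=0. stock: 0 - 0 = 0. total_sold = 12
  Event 5 (adjust +9): 0 + 9 = 9
  Event 6 (adjust -3): 9 + -3 = 6
  Event 7 (restock 14): 6 + 14 = 20
  Event 8 (sale 9): sell min(9,20)=9. stock: 20 - 9 = 11. total_sold = 21
  Event 9 (restock 19): 11 + 19 = 30
  Event 10 (restock 7): 30 + 7 = 37
  Event 11 (restock 37): 37 + 37 = 74
  Event 12 (restock 13): 74 + 13 = 87
  Event 13 (restock 40): 87 + 40 = 127
Final: stock = 127, total_sold = 21

First zero at event 1.

Answer: 1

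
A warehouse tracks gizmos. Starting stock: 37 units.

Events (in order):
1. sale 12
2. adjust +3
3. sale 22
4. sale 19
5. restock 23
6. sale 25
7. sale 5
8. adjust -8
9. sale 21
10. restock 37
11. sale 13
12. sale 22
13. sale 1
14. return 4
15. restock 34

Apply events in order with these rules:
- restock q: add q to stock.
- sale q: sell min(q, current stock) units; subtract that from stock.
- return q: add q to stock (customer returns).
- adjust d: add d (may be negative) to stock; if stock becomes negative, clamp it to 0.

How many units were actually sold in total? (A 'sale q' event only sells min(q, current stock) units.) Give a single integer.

Answer: 99

Derivation:
Processing events:
Start: stock = 37
  Event 1 (sale 12): sell min(12,37)=12. stock: 37 - 12 = 25. total_sold = 12
  Event 2 (adjust +3): 25 + 3 = 28
  Event 3 (sale 22): sell min(22,28)=22. stock: 28 - 22 = 6. total_sold = 34
  Event 4 (sale 19): sell min(19,6)=6. stock: 6 - 6 = 0. total_sold = 40
  Event 5 (restock 23): 0 + 23 = 23
  Event 6 (sale 25): sell min(25,23)=23. stock: 23 - 23 = 0. total_sold = 63
  Event 7 (sale 5): sell min(5,0)=0. stock: 0 - 0 = 0. total_sold = 63
  Event 8 (adjust -8): 0 + -8 = 0 (clamped to 0)
  Event 9 (sale 21): sell min(21,0)=0. stock: 0 - 0 = 0. total_sold = 63
  Event 10 (restock 37): 0 + 37 = 37
  Event 11 (sale 13): sell min(13,37)=13. stock: 37 - 13 = 24. total_sold = 76
  Event 12 (sale 22): sell min(22,24)=22. stock: 24 - 22 = 2. total_sold = 98
  Event 13 (sale 1): sell min(1,2)=1. stock: 2 - 1 = 1. total_sold = 99
  Event 14 (return 4): 1 + 4 = 5
  Event 15 (restock 34): 5 + 34 = 39
Final: stock = 39, total_sold = 99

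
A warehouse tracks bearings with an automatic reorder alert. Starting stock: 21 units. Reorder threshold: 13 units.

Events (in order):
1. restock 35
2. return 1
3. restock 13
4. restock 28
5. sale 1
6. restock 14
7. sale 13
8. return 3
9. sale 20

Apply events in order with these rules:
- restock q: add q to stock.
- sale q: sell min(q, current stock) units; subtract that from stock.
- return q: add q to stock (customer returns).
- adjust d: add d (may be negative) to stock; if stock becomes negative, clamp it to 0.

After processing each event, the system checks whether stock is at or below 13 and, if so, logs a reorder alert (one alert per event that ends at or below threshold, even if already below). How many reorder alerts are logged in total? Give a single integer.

Processing events:
Start: stock = 21
  Event 1 (restock 35): 21 + 35 = 56
  Event 2 (return 1): 56 + 1 = 57
  Event 3 (restock 13): 57 + 13 = 70
  Event 4 (restock 28): 70 + 28 = 98
  Event 5 (sale 1): sell min(1,98)=1. stock: 98 - 1 = 97. total_sold = 1
  Event 6 (restock 14): 97 + 14 = 111
  Event 7 (sale 13): sell min(13,111)=13. stock: 111 - 13 = 98. total_sold = 14
  Event 8 (return 3): 98 + 3 = 101
  Event 9 (sale 20): sell min(20,101)=20. stock: 101 - 20 = 81. total_sold = 34
Final: stock = 81, total_sold = 34

Checking against threshold 13:
  After event 1: stock=56 > 13
  After event 2: stock=57 > 13
  After event 3: stock=70 > 13
  After event 4: stock=98 > 13
  After event 5: stock=97 > 13
  After event 6: stock=111 > 13
  After event 7: stock=98 > 13
  After event 8: stock=101 > 13
  After event 9: stock=81 > 13
Alert events: []. Count = 0

Answer: 0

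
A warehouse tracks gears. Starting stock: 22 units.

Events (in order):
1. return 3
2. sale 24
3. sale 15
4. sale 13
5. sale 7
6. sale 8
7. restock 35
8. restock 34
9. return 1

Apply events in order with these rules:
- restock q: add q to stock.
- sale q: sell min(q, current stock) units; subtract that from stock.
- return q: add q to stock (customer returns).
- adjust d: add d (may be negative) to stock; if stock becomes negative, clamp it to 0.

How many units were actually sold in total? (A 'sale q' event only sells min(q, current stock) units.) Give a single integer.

Processing events:
Start: stock = 22
  Event 1 (return 3): 22 + 3 = 25
  Event 2 (sale 24): sell min(24,25)=24. stock: 25 - 24 = 1. total_sold = 24
  Event 3 (sale 15): sell min(15,1)=1. stock: 1 - 1 = 0. total_sold = 25
  Event 4 (sale 13): sell min(13,0)=0. stock: 0 - 0 = 0. total_sold = 25
  Event 5 (sale 7): sell min(7,0)=0. stock: 0 - 0 = 0. total_sold = 25
  Event 6 (sale 8): sell min(8,0)=0. stock: 0 - 0 = 0. total_sold = 25
  Event 7 (restock 35): 0 + 35 = 35
  Event 8 (restock 34): 35 + 34 = 69
  Event 9 (return 1): 69 + 1 = 70
Final: stock = 70, total_sold = 25

Answer: 25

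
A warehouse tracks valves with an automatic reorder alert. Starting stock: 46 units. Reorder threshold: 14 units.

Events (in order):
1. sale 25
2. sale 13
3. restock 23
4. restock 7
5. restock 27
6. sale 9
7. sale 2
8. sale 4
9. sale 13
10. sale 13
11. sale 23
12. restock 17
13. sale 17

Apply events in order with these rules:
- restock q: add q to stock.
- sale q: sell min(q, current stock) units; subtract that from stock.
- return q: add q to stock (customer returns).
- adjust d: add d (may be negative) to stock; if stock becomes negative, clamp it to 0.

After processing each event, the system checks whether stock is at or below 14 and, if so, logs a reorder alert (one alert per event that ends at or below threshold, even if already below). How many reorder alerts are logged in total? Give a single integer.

Processing events:
Start: stock = 46
  Event 1 (sale 25): sell min(25,46)=25. stock: 46 - 25 = 21. total_sold = 25
  Event 2 (sale 13): sell min(13,21)=13. stock: 21 - 13 = 8. total_sold = 38
  Event 3 (restock 23): 8 + 23 = 31
  Event 4 (restock 7): 31 + 7 = 38
  Event 5 (restock 27): 38 + 27 = 65
  Event 6 (sale 9): sell min(9,65)=9. stock: 65 - 9 = 56. total_sold = 47
  Event 7 (sale 2): sell min(2,56)=2. stock: 56 - 2 = 54. total_sold = 49
  Event 8 (sale 4): sell min(4,54)=4. stock: 54 - 4 = 50. total_sold = 53
  Event 9 (sale 13): sell min(13,50)=13. stock: 50 - 13 = 37. total_sold = 66
  Event 10 (sale 13): sell min(13,37)=13. stock: 37 - 13 = 24. total_sold = 79
  Event 11 (sale 23): sell min(23,24)=23. stock: 24 - 23 = 1. total_sold = 102
  Event 12 (restock 17): 1 + 17 = 18
  Event 13 (sale 17): sell min(17,18)=17. stock: 18 - 17 = 1. total_sold = 119
Final: stock = 1, total_sold = 119

Checking against threshold 14:
  After event 1: stock=21 > 14
  After event 2: stock=8 <= 14 -> ALERT
  After event 3: stock=31 > 14
  After event 4: stock=38 > 14
  After event 5: stock=65 > 14
  After event 6: stock=56 > 14
  After event 7: stock=54 > 14
  After event 8: stock=50 > 14
  After event 9: stock=37 > 14
  After event 10: stock=24 > 14
  After event 11: stock=1 <= 14 -> ALERT
  After event 12: stock=18 > 14
  After event 13: stock=1 <= 14 -> ALERT
Alert events: [2, 11, 13]. Count = 3

Answer: 3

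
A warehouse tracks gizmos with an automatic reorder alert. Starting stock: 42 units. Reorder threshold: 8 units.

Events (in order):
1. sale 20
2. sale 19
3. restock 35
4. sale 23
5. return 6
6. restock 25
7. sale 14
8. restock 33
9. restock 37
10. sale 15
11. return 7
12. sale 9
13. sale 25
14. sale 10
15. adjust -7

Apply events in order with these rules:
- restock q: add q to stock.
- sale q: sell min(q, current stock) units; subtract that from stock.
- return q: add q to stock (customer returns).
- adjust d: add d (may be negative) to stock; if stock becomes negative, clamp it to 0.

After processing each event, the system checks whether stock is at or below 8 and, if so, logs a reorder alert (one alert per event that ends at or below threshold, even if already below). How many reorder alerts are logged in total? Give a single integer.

Answer: 1

Derivation:
Processing events:
Start: stock = 42
  Event 1 (sale 20): sell min(20,42)=20. stock: 42 - 20 = 22. total_sold = 20
  Event 2 (sale 19): sell min(19,22)=19. stock: 22 - 19 = 3. total_sold = 39
  Event 3 (restock 35): 3 + 35 = 38
  Event 4 (sale 23): sell min(23,38)=23. stock: 38 - 23 = 15. total_sold = 62
  Event 5 (return 6): 15 + 6 = 21
  Event 6 (restock 25): 21 + 25 = 46
  Event 7 (sale 14): sell min(14,46)=14. stock: 46 - 14 = 32. total_sold = 76
  Event 8 (restock 33): 32 + 33 = 65
  Event 9 (restock 37): 65 + 37 = 102
  Event 10 (sale 15): sell min(15,102)=15. stock: 102 - 15 = 87. total_sold = 91
  Event 11 (return 7): 87 + 7 = 94
  Event 12 (sale 9): sell min(9,94)=9. stock: 94 - 9 = 85. total_sold = 100
  Event 13 (sale 25): sell min(25,85)=25. stock: 85 - 25 = 60. total_sold = 125
  Event 14 (sale 10): sell min(10,60)=10. stock: 60 - 10 = 50. total_sold = 135
  Event 15 (adjust -7): 50 + -7 = 43
Final: stock = 43, total_sold = 135

Checking against threshold 8:
  After event 1: stock=22 > 8
  After event 2: stock=3 <= 8 -> ALERT
  After event 3: stock=38 > 8
  After event 4: stock=15 > 8
  After event 5: stock=21 > 8
  After event 6: stock=46 > 8
  After event 7: stock=32 > 8
  After event 8: stock=65 > 8
  After event 9: stock=102 > 8
  After event 10: stock=87 > 8
  After event 11: stock=94 > 8
  After event 12: stock=85 > 8
  After event 13: stock=60 > 8
  After event 14: stock=50 > 8
  After event 15: stock=43 > 8
Alert events: [2]. Count = 1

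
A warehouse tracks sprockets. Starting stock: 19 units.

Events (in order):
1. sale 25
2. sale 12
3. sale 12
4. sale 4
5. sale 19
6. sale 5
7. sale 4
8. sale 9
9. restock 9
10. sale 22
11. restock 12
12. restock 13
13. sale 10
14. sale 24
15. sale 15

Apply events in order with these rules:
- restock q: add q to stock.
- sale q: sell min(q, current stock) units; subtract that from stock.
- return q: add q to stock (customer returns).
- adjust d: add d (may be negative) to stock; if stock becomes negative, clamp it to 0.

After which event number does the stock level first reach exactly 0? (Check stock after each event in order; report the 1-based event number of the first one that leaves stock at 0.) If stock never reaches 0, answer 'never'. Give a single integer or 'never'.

Answer: 1

Derivation:
Processing events:
Start: stock = 19
  Event 1 (sale 25): sell min(25,19)=19. stock: 19 - 19 = 0. total_sold = 19
  Event 2 (sale 12): sell min(12,0)=0. stock: 0 - 0 = 0. total_sold = 19
  Event 3 (sale 12): sell min(12,0)=0. stock: 0 - 0 = 0. total_sold = 19
  Event 4 (sale 4): sell min(4,0)=0. stock: 0 - 0 = 0. total_sold = 19
  Event 5 (sale 19): sell min(19,0)=0. stock: 0 - 0 = 0. total_sold = 19
  Event 6 (sale 5): sell min(5,0)=0. stock: 0 - 0 = 0. total_sold = 19
  Event 7 (sale 4): sell min(4,0)=0. stock: 0 - 0 = 0. total_sold = 19
  Event 8 (sale 9): sell min(9,0)=0. stock: 0 - 0 = 0. total_sold = 19
  Event 9 (restock 9): 0 + 9 = 9
  Event 10 (sale 22): sell min(22,9)=9. stock: 9 - 9 = 0. total_sold = 28
  Event 11 (restock 12): 0 + 12 = 12
  Event 12 (restock 13): 12 + 13 = 25
  Event 13 (sale 10): sell min(10,25)=10. stock: 25 - 10 = 15. total_sold = 38
  Event 14 (sale 24): sell min(24,15)=15. stock: 15 - 15 = 0. total_sold = 53
  Event 15 (sale 15): sell min(15,0)=0. stock: 0 - 0 = 0. total_sold = 53
Final: stock = 0, total_sold = 53

First zero at event 1.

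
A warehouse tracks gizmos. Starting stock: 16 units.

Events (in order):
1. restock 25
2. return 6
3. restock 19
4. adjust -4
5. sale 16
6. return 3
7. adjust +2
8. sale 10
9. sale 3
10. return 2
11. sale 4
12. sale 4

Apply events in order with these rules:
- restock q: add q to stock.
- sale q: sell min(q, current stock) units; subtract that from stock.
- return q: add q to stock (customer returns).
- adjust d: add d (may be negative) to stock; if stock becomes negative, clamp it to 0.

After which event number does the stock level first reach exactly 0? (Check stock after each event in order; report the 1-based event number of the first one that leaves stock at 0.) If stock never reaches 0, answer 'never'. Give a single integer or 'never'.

Answer: never

Derivation:
Processing events:
Start: stock = 16
  Event 1 (restock 25): 16 + 25 = 41
  Event 2 (return 6): 41 + 6 = 47
  Event 3 (restock 19): 47 + 19 = 66
  Event 4 (adjust -4): 66 + -4 = 62
  Event 5 (sale 16): sell min(16,62)=16. stock: 62 - 16 = 46. total_sold = 16
  Event 6 (return 3): 46 + 3 = 49
  Event 7 (adjust +2): 49 + 2 = 51
  Event 8 (sale 10): sell min(10,51)=10. stock: 51 - 10 = 41. total_sold = 26
  Event 9 (sale 3): sell min(3,41)=3. stock: 41 - 3 = 38. total_sold = 29
  Event 10 (return 2): 38 + 2 = 40
  Event 11 (sale 4): sell min(4,40)=4. stock: 40 - 4 = 36. total_sold = 33
  Event 12 (sale 4): sell min(4,36)=4. stock: 36 - 4 = 32. total_sold = 37
Final: stock = 32, total_sold = 37

Stock never reaches 0.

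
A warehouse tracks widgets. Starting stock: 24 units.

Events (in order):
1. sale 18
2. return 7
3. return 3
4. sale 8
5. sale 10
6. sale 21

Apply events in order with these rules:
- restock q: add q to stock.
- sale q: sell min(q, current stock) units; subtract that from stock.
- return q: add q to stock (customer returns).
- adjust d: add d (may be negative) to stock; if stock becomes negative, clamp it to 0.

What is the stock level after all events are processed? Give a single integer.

Processing events:
Start: stock = 24
  Event 1 (sale 18): sell min(18,24)=18. stock: 24 - 18 = 6. total_sold = 18
  Event 2 (return 7): 6 + 7 = 13
  Event 3 (return 3): 13 + 3 = 16
  Event 4 (sale 8): sell min(8,16)=8. stock: 16 - 8 = 8. total_sold = 26
  Event 5 (sale 10): sell min(10,8)=8. stock: 8 - 8 = 0. total_sold = 34
  Event 6 (sale 21): sell min(21,0)=0. stock: 0 - 0 = 0. total_sold = 34
Final: stock = 0, total_sold = 34

Answer: 0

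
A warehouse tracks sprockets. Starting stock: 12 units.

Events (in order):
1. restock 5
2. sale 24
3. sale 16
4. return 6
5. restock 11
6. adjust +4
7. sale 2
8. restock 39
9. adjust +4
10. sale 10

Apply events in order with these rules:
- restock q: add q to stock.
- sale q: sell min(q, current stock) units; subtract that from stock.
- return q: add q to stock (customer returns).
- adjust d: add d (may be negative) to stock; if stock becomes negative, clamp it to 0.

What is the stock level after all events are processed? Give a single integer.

Answer: 52

Derivation:
Processing events:
Start: stock = 12
  Event 1 (restock 5): 12 + 5 = 17
  Event 2 (sale 24): sell min(24,17)=17. stock: 17 - 17 = 0. total_sold = 17
  Event 3 (sale 16): sell min(16,0)=0. stock: 0 - 0 = 0. total_sold = 17
  Event 4 (return 6): 0 + 6 = 6
  Event 5 (restock 11): 6 + 11 = 17
  Event 6 (adjust +4): 17 + 4 = 21
  Event 7 (sale 2): sell min(2,21)=2. stock: 21 - 2 = 19. total_sold = 19
  Event 8 (restock 39): 19 + 39 = 58
  Event 9 (adjust +4): 58 + 4 = 62
  Event 10 (sale 10): sell min(10,62)=10. stock: 62 - 10 = 52. total_sold = 29
Final: stock = 52, total_sold = 29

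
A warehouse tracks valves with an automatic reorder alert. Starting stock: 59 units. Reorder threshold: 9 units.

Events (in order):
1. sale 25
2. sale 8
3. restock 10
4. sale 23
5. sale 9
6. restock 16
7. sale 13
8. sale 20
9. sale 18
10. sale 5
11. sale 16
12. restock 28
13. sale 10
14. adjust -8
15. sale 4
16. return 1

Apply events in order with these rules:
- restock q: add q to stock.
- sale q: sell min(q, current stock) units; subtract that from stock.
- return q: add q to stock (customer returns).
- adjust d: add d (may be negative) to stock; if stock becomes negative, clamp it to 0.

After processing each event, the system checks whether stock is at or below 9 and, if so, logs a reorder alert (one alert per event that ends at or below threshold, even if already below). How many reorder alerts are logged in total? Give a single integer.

Answer: 8

Derivation:
Processing events:
Start: stock = 59
  Event 1 (sale 25): sell min(25,59)=25. stock: 59 - 25 = 34. total_sold = 25
  Event 2 (sale 8): sell min(8,34)=8. stock: 34 - 8 = 26. total_sold = 33
  Event 3 (restock 10): 26 + 10 = 36
  Event 4 (sale 23): sell min(23,36)=23. stock: 36 - 23 = 13. total_sold = 56
  Event 5 (sale 9): sell min(9,13)=9. stock: 13 - 9 = 4. total_sold = 65
  Event 6 (restock 16): 4 + 16 = 20
  Event 7 (sale 13): sell min(13,20)=13. stock: 20 - 13 = 7. total_sold = 78
  Event 8 (sale 20): sell min(20,7)=7. stock: 7 - 7 = 0. total_sold = 85
  Event 9 (sale 18): sell min(18,0)=0. stock: 0 - 0 = 0. total_sold = 85
  Event 10 (sale 5): sell min(5,0)=0. stock: 0 - 0 = 0. total_sold = 85
  Event 11 (sale 16): sell min(16,0)=0. stock: 0 - 0 = 0. total_sold = 85
  Event 12 (restock 28): 0 + 28 = 28
  Event 13 (sale 10): sell min(10,28)=10. stock: 28 - 10 = 18. total_sold = 95
  Event 14 (adjust -8): 18 + -8 = 10
  Event 15 (sale 4): sell min(4,10)=4. stock: 10 - 4 = 6. total_sold = 99
  Event 16 (return 1): 6 + 1 = 7
Final: stock = 7, total_sold = 99

Checking against threshold 9:
  After event 1: stock=34 > 9
  After event 2: stock=26 > 9
  After event 3: stock=36 > 9
  After event 4: stock=13 > 9
  After event 5: stock=4 <= 9 -> ALERT
  After event 6: stock=20 > 9
  After event 7: stock=7 <= 9 -> ALERT
  After event 8: stock=0 <= 9 -> ALERT
  After event 9: stock=0 <= 9 -> ALERT
  After event 10: stock=0 <= 9 -> ALERT
  After event 11: stock=0 <= 9 -> ALERT
  After event 12: stock=28 > 9
  After event 13: stock=18 > 9
  After event 14: stock=10 > 9
  After event 15: stock=6 <= 9 -> ALERT
  After event 16: stock=7 <= 9 -> ALERT
Alert events: [5, 7, 8, 9, 10, 11, 15, 16]. Count = 8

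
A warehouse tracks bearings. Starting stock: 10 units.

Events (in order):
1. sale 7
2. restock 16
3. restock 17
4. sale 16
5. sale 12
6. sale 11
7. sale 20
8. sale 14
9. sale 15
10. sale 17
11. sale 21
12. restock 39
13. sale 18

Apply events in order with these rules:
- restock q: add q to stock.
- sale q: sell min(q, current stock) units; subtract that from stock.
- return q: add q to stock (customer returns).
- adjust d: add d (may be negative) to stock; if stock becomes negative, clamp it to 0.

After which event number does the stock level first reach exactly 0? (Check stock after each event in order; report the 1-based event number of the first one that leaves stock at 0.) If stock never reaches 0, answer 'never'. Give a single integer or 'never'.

Answer: 6

Derivation:
Processing events:
Start: stock = 10
  Event 1 (sale 7): sell min(7,10)=7. stock: 10 - 7 = 3. total_sold = 7
  Event 2 (restock 16): 3 + 16 = 19
  Event 3 (restock 17): 19 + 17 = 36
  Event 4 (sale 16): sell min(16,36)=16. stock: 36 - 16 = 20. total_sold = 23
  Event 5 (sale 12): sell min(12,20)=12. stock: 20 - 12 = 8. total_sold = 35
  Event 6 (sale 11): sell min(11,8)=8. stock: 8 - 8 = 0. total_sold = 43
  Event 7 (sale 20): sell min(20,0)=0. stock: 0 - 0 = 0. total_sold = 43
  Event 8 (sale 14): sell min(14,0)=0. stock: 0 - 0 = 0. total_sold = 43
  Event 9 (sale 15): sell min(15,0)=0. stock: 0 - 0 = 0. total_sold = 43
  Event 10 (sale 17): sell min(17,0)=0. stock: 0 - 0 = 0. total_sold = 43
  Event 11 (sale 21): sell min(21,0)=0. stock: 0 - 0 = 0. total_sold = 43
  Event 12 (restock 39): 0 + 39 = 39
  Event 13 (sale 18): sell min(18,39)=18. stock: 39 - 18 = 21. total_sold = 61
Final: stock = 21, total_sold = 61

First zero at event 6.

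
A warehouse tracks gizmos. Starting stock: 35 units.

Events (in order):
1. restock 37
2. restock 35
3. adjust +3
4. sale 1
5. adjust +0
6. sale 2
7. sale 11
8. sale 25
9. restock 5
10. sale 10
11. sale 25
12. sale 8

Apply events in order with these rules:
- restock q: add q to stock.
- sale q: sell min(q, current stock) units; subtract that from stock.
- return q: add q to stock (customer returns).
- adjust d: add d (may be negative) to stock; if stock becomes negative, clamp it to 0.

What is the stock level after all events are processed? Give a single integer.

Processing events:
Start: stock = 35
  Event 1 (restock 37): 35 + 37 = 72
  Event 2 (restock 35): 72 + 35 = 107
  Event 3 (adjust +3): 107 + 3 = 110
  Event 4 (sale 1): sell min(1,110)=1. stock: 110 - 1 = 109. total_sold = 1
  Event 5 (adjust +0): 109 + 0 = 109
  Event 6 (sale 2): sell min(2,109)=2. stock: 109 - 2 = 107. total_sold = 3
  Event 7 (sale 11): sell min(11,107)=11. stock: 107 - 11 = 96. total_sold = 14
  Event 8 (sale 25): sell min(25,96)=25. stock: 96 - 25 = 71. total_sold = 39
  Event 9 (restock 5): 71 + 5 = 76
  Event 10 (sale 10): sell min(10,76)=10. stock: 76 - 10 = 66. total_sold = 49
  Event 11 (sale 25): sell min(25,66)=25. stock: 66 - 25 = 41. total_sold = 74
  Event 12 (sale 8): sell min(8,41)=8. stock: 41 - 8 = 33. total_sold = 82
Final: stock = 33, total_sold = 82

Answer: 33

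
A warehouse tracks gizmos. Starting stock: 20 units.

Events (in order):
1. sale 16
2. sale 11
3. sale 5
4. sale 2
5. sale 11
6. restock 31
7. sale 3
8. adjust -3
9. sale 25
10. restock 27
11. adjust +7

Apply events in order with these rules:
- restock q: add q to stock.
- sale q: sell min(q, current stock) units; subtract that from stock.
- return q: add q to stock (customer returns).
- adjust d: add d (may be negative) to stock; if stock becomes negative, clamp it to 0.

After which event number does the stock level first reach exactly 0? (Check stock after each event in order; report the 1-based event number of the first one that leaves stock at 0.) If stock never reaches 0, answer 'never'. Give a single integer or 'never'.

Processing events:
Start: stock = 20
  Event 1 (sale 16): sell min(16,20)=16. stock: 20 - 16 = 4. total_sold = 16
  Event 2 (sale 11): sell min(11,4)=4. stock: 4 - 4 = 0. total_sold = 20
  Event 3 (sale 5): sell min(5,0)=0. stock: 0 - 0 = 0. total_sold = 20
  Event 4 (sale 2): sell min(2,0)=0. stock: 0 - 0 = 0. total_sold = 20
  Event 5 (sale 11): sell min(11,0)=0. stock: 0 - 0 = 0. total_sold = 20
  Event 6 (restock 31): 0 + 31 = 31
  Event 7 (sale 3): sell min(3,31)=3. stock: 31 - 3 = 28. total_sold = 23
  Event 8 (adjust -3): 28 + -3 = 25
  Event 9 (sale 25): sell min(25,25)=25. stock: 25 - 25 = 0. total_sold = 48
  Event 10 (restock 27): 0 + 27 = 27
  Event 11 (adjust +7): 27 + 7 = 34
Final: stock = 34, total_sold = 48

First zero at event 2.

Answer: 2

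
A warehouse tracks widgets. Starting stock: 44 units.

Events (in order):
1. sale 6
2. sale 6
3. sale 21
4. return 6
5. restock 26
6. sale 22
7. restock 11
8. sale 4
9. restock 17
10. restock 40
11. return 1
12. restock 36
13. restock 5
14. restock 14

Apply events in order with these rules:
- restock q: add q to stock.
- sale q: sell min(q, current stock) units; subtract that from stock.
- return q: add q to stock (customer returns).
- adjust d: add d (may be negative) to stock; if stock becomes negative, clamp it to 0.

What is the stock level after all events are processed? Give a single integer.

Processing events:
Start: stock = 44
  Event 1 (sale 6): sell min(6,44)=6. stock: 44 - 6 = 38. total_sold = 6
  Event 2 (sale 6): sell min(6,38)=6. stock: 38 - 6 = 32. total_sold = 12
  Event 3 (sale 21): sell min(21,32)=21. stock: 32 - 21 = 11. total_sold = 33
  Event 4 (return 6): 11 + 6 = 17
  Event 5 (restock 26): 17 + 26 = 43
  Event 6 (sale 22): sell min(22,43)=22. stock: 43 - 22 = 21. total_sold = 55
  Event 7 (restock 11): 21 + 11 = 32
  Event 8 (sale 4): sell min(4,32)=4. stock: 32 - 4 = 28. total_sold = 59
  Event 9 (restock 17): 28 + 17 = 45
  Event 10 (restock 40): 45 + 40 = 85
  Event 11 (return 1): 85 + 1 = 86
  Event 12 (restock 36): 86 + 36 = 122
  Event 13 (restock 5): 122 + 5 = 127
  Event 14 (restock 14): 127 + 14 = 141
Final: stock = 141, total_sold = 59

Answer: 141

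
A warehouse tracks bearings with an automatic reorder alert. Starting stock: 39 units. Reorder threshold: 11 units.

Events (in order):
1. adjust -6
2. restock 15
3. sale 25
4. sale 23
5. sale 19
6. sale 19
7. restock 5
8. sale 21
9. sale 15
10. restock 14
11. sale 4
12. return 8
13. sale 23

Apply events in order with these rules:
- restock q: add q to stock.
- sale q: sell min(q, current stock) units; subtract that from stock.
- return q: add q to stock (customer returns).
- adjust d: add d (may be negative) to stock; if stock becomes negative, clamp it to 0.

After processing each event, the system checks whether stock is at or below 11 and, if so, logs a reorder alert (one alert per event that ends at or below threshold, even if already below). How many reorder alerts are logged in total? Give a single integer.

Answer: 8

Derivation:
Processing events:
Start: stock = 39
  Event 1 (adjust -6): 39 + -6 = 33
  Event 2 (restock 15): 33 + 15 = 48
  Event 3 (sale 25): sell min(25,48)=25. stock: 48 - 25 = 23. total_sold = 25
  Event 4 (sale 23): sell min(23,23)=23. stock: 23 - 23 = 0. total_sold = 48
  Event 5 (sale 19): sell min(19,0)=0. stock: 0 - 0 = 0. total_sold = 48
  Event 6 (sale 19): sell min(19,0)=0. stock: 0 - 0 = 0. total_sold = 48
  Event 7 (restock 5): 0 + 5 = 5
  Event 8 (sale 21): sell min(21,5)=5. stock: 5 - 5 = 0. total_sold = 53
  Event 9 (sale 15): sell min(15,0)=0. stock: 0 - 0 = 0. total_sold = 53
  Event 10 (restock 14): 0 + 14 = 14
  Event 11 (sale 4): sell min(4,14)=4. stock: 14 - 4 = 10. total_sold = 57
  Event 12 (return 8): 10 + 8 = 18
  Event 13 (sale 23): sell min(23,18)=18. stock: 18 - 18 = 0. total_sold = 75
Final: stock = 0, total_sold = 75

Checking against threshold 11:
  After event 1: stock=33 > 11
  After event 2: stock=48 > 11
  After event 3: stock=23 > 11
  After event 4: stock=0 <= 11 -> ALERT
  After event 5: stock=0 <= 11 -> ALERT
  After event 6: stock=0 <= 11 -> ALERT
  After event 7: stock=5 <= 11 -> ALERT
  After event 8: stock=0 <= 11 -> ALERT
  After event 9: stock=0 <= 11 -> ALERT
  After event 10: stock=14 > 11
  After event 11: stock=10 <= 11 -> ALERT
  After event 12: stock=18 > 11
  After event 13: stock=0 <= 11 -> ALERT
Alert events: [4, 5, 6, 7, 8, 9, 11, 13]. Count = 8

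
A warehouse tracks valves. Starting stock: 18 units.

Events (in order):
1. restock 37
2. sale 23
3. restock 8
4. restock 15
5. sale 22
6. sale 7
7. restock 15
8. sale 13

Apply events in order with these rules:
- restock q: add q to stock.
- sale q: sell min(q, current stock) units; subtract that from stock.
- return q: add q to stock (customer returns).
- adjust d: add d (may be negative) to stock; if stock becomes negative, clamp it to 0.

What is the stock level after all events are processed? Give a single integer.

Processing events:
Start: stock = 18
  Event 1 (restock 37): 18 + 37 = 55
  Event 2 (sale 23): sell min(23,55)=23. stock: 55 - 23 = 32. total_sold = 23
  Event 3 (restock 8): 32 + 8 = 40
  Event 4 (restock 15): 40 + 15 = 55
  Event 5 (sale 22): sell min(22,55)=22. stock: 55 - 22 = 33. total_sold = 45
  Event 6 (sale 7): sell min(7,33)=7. stock: 33 - 7 = 26. total_sold = 52
  Event 7 (restock 15): 26 + 15 = 41
  Event 8 (sale 13): sell min(13,41)=13. stock: 41 - 13 = 28. total_sold = 65
Final: stock = 28, total_sold = 65

Answer: 28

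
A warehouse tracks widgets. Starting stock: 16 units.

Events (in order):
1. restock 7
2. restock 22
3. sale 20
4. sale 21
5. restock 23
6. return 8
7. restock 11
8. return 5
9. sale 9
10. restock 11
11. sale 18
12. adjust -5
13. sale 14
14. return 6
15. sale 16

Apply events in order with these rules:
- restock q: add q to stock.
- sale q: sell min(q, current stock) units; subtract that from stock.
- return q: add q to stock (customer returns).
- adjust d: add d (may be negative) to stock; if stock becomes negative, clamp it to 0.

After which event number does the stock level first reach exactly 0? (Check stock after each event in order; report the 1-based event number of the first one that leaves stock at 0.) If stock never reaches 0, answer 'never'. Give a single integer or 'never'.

Answer: never

Derivation:
Processing events:
Start: stock = 16
  Event 1 (restock 7): 16 + 7 = 23
  Event 2 (restock 22): 23 + 22 = 45
  Event 3 (sale 20): sell min(20,45)=20. stock: 45 - 20 = 25. total_sold = 20
  Event 4 (sale 21): sell min(21,25)=21. stock: 25 - 21 = 4. total_sold = 41
  Event 5 (restock 23): 4 + 23 = 27
  Event 6 (return 8): 27 + 8 = 35
  Event 7 (restock 11): 35 + 11 = 46
  Event 8 (return 5): 46 + 5 = 51
  Event 9 (sale 9): sell min(9,51)=9. stock: 51 - 9 = 42. total_sold = 50
  Event 10 (restock 11): 42 + 11 = 53
  Event 11 (sale 18): sell min(18,53)=18. stock: 53 - 18 = 35. total_sold = 68
  Event 12 (adjust -5): 35 + -5 = 30
  Event 13 (sale 14): sell min(14,30)=14. stock: 30 - 14 = 16. total_sold = 82
  Event 14 (return 6): 16 + 6 = 22
  Event 15 (sale 16): sell min(16,22)=16. stock: 22 - 16 = 6. total_sold = 98
Final: stock = 6, total_sold = 98

Stock never reaches 0.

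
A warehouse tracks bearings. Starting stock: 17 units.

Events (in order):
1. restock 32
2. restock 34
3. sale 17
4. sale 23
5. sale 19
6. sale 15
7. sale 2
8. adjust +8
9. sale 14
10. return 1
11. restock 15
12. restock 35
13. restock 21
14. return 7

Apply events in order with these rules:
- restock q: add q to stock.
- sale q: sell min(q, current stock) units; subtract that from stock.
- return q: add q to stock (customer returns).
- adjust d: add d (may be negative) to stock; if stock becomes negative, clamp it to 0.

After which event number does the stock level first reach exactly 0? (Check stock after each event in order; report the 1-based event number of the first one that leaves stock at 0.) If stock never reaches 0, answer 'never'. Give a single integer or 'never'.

Processing events:
Start: stock = 17
  Event 1 (restock 32): 17 + 32 = 49
  Event 2 (restock 34): 49 + 34 = 83
  Event 3 (sale 17): sell min(17,83)=17. stock: 83 - 17 = 66. total_sold = 17
  Event 4 (sale 23): sell min(23,66)=23. stock: 66 - 23 = 43. total_sold = 40
  Event 5 (sale 19): sell min(19,43)=19. stock: 43 - 19 = 24. total_sold = 59
  Event 6 (sale 15): sell min(15,24)=15. stock: 24 - 15 = 9. total_sold = 74
  Event 7 (sale 2): sell min(2,9)=2. stock: 9 - 2 = 7. total_sold = 76
  Event 8 (adjust +8): 7 + 8 = 15
  Event 9 (sale 14): sell min(14,15)=14. stock: 15 - 14 = 1. total_sold = 90
  Event 10 (return 1): 1 + 1 = 2
  Event 11 (restock 15): 2 + 15 = 17
  Event 12 (restock 35): 17 + 35 = 52
  Event 13 (restock 21): 52 + 21 = 73
  Event 14 (return 7): 73 + 7 = 80
Final: stock = 80, total_sold = 90

Stock never reaches 0.

Answer: never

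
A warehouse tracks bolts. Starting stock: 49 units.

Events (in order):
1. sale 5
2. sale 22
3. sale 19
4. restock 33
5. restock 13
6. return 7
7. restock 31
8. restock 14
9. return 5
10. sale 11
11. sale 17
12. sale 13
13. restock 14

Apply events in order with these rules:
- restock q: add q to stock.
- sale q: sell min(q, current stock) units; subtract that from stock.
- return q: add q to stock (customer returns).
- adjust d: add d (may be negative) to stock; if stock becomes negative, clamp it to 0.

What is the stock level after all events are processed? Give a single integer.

Answer: 79

Derivation:
Processing events:
Start: stock = 49
  Event 1 (sale 5): sell min(5,49)=5. stock: 49 - 5 = 44. total_sold = 5
  Event 2 (sale 22): sell min(22,44)=22. stock: 44 - 22 = 22. total_sold = 27
  Event 3 (sale 19): sell min(19,22)=19. stock: 22 - 19 = 3. total_sold = 46
  Event 4 (restock 33): 3 + 33 = 36
  Event 5 (restock 13): 36 + 13 = 49
  Event 6 (return 7): 49 + 7 = 56
  Event 7 (restock 31): 56 + 31 = 87
  Event 8 (restock 14): 87 + 14 = 101
  Event 9 (return 5): 101 + 5 = 106
  Event 10 (sale 11): sell min(11,106)=11. stock: 106 - 11 = 95. total_sold = 57
  Event 11 (sale 17): sell min(17,95)=17. stock: 95 - 17 = 78. total_sold = 74
  Event 12 (sale 13): sell min(13,78)=13. stock: 78 - 13 = 65. total_sold = 87
  Event 13 (restock 14): 65 + 14 = 79
Final: stock = 79, total_sold = 87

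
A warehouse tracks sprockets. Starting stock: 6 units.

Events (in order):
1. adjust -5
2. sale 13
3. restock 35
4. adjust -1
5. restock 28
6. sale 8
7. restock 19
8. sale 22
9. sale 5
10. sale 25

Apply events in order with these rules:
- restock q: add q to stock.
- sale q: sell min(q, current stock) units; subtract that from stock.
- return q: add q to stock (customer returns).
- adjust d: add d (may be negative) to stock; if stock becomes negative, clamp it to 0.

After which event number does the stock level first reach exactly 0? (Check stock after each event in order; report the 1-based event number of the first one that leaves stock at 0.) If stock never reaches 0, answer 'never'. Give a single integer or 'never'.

Answer: 2

Derivation:
Processing events:
Start: stock = 6
  Event 1 (adjust -5): 6 + -5 = 1
  Event 2 (sale 13): sell min(13,1)=1. stock: 1 - 1 = 0. total_sold = 1
  Event 3 (restock 35): 0 + 35 = 35
  Event 4 (adjust -1): 35 + -1 = 34
  Event 5 (restock 28): 34 + 28 = 62
  Event 6 (sale 8): sell min(8,62)=8. stock: 62 - 8 = 54. total_sold = 9
  Event 7 (restock 19): 54 + 19 = 73
  Event 8 (sale 22): sell min(22,73)=22. stock: 73 - 22 = 51. total_sold = 31
  Event 9 (sale 5): sell min(5,51)=5. stock: 51 - 5 = 46. total_sold = 36
  Event 10 (sale 25): sell min(25,46)=25. stock: 46 - 25 = 21. total_sold = 61
Final: stock = 21, total_sold = 61

First zero at event 2.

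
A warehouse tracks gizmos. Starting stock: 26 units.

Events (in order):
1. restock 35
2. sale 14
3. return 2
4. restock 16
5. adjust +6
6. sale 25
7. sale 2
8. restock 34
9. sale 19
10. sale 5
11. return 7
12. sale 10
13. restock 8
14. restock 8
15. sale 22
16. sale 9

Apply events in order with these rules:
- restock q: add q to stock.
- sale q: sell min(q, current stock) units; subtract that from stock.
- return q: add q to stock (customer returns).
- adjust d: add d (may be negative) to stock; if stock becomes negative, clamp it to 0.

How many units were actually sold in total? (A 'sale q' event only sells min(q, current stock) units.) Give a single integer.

Answer: 106

Derivation:
Processing events:
Start: stock = 26
  Event 1 (restock 35): 26 + 35 = 61
  Event 2 (sale 14): sell min(14,61)=14. stock: 61 - 14 = 47. total_sold = 14
  Event 3 (return 2): 47 + 2 = 49
  Event 4 (restock 16): 49 + 16 = 65
  Event 5 (adjust +6): 65 + 6 = 71
  Event 6 (sale 25): sell min(25,71)=25. stock: 71 - 25 = 46. total_sold = 39
  Event 7 (sale 2): sell min(2,46)=2. stock: 46 - 2 = 44. total_sold = 41
  Event 8 (restock 34): 44 + 34 = 78
  Event 9 (sale 19): sell min(19,78)=19. stock: 78 - 19 = 59. total_sold = 60
  Event 10 (sale 5): sell min(5,59)=5. stock: 59 - 5 = 54. total_sold = 65
  Event 11 (return 7): 54 + 7 = 61
  Event 12 (sale 10): sell min(10,61)=10. stock: 61 - 10 = 51. total_sold = 75
  Event 13 (restock 8): 51 + 8 = 59
  Event 14 (restock 8): 59 + 8 = 67
  Event 15 (sale 22): sell min(22,67)=22. stock: 67 - 22 = 45. total_sold = 97
  Event 16 (sale 9): sell min(9,45)=9. stock: 45 - 9 = 36. total_sold = 106
Final: stock = 36, total_sold = 106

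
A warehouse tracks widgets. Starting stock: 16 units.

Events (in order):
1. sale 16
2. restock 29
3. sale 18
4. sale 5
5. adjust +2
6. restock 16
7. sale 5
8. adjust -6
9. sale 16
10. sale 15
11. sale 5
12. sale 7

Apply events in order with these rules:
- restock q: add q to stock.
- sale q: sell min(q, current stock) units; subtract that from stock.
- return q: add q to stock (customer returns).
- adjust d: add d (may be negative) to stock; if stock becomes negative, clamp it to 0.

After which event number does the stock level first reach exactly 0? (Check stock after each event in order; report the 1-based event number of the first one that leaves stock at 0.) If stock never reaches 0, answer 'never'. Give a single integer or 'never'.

Processing events:
Start: stock = 16
  Event 1 (sale 16): sell min(16,16)=16. stock: 16 - 16 = 0. total_sold = 16
  Event 2 (restock 29): 0 + 29 = 29
  Event 3 (sale 18): sell min(18,29)=18. stock: 29 - 18 = 11. total_sold = 34
  Event 4 (sale 5): sell min(5,11)=5. stock: 11 - 5 = 6. total_sold = 39
  Event 5 (adjust +2): 6 + 2 = 8
  Event 6 (restock 16): 8 + 16 = 24
  Event 7 (sale 5): sell min(5,24)=5. stock: 24 - 5 = 19. total_sold = 44
  Event 8 (adjust -6): 19 + -6 = 13
  Event 9 (sale 16): sell min(16,13)=13. stock: 13 - 13 = 0. total_sold = 57
  Event 10 (sale 15): sell min(15,0)=0. stock: 0 - 0 = 0. total_sold = 57
  Event 11 (sale 5): sell min(5,0)=0. stock: 0 - 0 = 0. total_sold = 57
  Event 12 (sale 7): sell min(7,0)=0. stock: 0 - 0 = 0. total_sold = 57
Final: stock = 0, total_sold = 57

First zero at event 1.

Answer: 1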